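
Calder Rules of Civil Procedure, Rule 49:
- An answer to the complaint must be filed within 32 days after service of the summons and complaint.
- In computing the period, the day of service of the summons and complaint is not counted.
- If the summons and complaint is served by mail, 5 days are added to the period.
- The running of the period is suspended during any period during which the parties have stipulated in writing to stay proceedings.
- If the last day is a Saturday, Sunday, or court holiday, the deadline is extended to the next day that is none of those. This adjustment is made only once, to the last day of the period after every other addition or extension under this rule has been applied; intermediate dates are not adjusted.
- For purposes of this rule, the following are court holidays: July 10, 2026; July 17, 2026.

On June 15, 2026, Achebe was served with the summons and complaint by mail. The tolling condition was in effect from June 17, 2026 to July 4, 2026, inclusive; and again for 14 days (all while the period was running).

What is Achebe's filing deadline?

August 24, 2026

32 days after June 15, 2026 is July 17, 2026.
Service was by mail, adding 5 days: July 17, 2026 + 5 days = July 22, 2026.
From June 17, 2026 through July 4, 2026 inclusive is 18 days; tolling adds 18 days: July 22, 2026 + 18 days = August 9, 2026.
Tolling adds 14 days: August 9, 2026 + 14 days = August 23, 2026.
August 23, 2026 is Sunday. The next qualifying day is August 24, 2026.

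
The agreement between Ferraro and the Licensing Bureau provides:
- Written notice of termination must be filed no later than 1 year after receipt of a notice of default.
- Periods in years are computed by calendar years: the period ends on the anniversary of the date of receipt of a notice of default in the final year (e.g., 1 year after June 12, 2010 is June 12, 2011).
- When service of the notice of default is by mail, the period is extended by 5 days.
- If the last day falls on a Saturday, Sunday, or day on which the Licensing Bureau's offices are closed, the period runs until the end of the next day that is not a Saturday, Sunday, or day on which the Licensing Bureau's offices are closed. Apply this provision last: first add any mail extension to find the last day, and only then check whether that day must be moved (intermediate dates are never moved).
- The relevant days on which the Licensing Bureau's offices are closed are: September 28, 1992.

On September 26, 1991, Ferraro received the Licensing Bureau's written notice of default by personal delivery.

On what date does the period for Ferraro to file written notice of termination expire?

September 29, 1992

1 year after September 26, 1991 is September 26, 1992.
Service was not by mail, so no mail extension applies.
September 26, 1992 is Saturday; September 27, 1992 is Sunday; September 28, 1992 is a listed holiday. The next qualifying day is September 29, 1992.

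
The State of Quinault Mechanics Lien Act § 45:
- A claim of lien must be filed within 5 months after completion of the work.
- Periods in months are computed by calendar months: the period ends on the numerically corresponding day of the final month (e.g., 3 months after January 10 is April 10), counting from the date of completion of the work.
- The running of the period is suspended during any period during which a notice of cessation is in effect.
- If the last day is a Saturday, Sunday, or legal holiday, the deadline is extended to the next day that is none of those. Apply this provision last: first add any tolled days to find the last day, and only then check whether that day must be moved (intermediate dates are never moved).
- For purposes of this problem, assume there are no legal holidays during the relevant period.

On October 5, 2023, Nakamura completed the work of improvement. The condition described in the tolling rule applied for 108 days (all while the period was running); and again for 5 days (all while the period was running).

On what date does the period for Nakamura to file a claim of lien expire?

5 months after October 5, 2023 is March 5, 2024.
Tolling adds 108 days: March 5, 2024 + 108 days = June 21, 2024.
Tolling adds 5 days: June 21, 2024 + 5 days = June 26, 2024.
June 26, 2024 is a Wednesday and not a legal holiday, so no extension applies.

June 26, 2024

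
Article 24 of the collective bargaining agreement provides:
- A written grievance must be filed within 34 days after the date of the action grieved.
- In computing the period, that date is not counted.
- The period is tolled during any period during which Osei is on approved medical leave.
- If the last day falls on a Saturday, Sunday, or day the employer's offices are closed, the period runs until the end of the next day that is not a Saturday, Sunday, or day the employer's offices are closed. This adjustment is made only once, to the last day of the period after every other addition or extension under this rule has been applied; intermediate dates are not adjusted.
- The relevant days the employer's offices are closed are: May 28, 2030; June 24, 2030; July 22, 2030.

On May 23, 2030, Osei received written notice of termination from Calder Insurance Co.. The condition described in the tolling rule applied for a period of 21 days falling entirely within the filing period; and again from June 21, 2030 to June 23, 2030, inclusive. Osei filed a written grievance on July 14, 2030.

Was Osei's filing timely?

Yes

34 days after May 23, 2030 is June 26, 2030.
Tolling adds 21 days: June 26, 2030 + 21 days = July 17, 2030.
From June 21, 2030 through June 23, 2030 inclusive is 3 days; tolling adds 3 days: July 17, 2030 + 3 days = July 20, 2030.
July 20, 2030 is Saturday; July 21, 2030 is Sunday; July 22, 2030 is a listed holiday. The next qualifying day is July 23, 2030.
The deadline is July 23, 2030; the filing on July 14, 2030 is on or before that date.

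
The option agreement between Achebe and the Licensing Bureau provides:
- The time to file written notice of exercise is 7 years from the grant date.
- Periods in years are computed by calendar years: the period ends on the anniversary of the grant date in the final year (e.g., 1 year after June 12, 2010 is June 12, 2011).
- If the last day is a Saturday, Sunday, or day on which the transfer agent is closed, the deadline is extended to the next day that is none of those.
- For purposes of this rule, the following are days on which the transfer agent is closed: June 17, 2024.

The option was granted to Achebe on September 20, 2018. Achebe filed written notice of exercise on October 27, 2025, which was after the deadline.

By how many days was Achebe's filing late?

7 years after September 20, 2018 is September 20, 2025.
September 20, 2025 is Saturday; September 21, 2025 is Sunday. The next qualifying day is September 22, 2025.
The deadline is September 22, 2025; from September 22, 2025 to October 27, 2025 is 35 days.

35 days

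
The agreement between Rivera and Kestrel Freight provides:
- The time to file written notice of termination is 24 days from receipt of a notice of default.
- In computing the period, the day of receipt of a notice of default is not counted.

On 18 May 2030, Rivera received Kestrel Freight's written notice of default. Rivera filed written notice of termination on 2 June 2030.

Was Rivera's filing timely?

Yes

24 days after 18 May 2030 is June 11, 2030.
The deadline is June 11, 2030; the filing on June 2, 2030 is on or before that date.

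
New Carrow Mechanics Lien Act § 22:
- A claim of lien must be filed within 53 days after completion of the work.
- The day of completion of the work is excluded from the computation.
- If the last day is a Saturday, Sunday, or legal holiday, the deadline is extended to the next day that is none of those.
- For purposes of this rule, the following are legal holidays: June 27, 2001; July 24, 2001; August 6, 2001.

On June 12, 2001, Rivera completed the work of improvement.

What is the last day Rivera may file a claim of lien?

August 7, 2001

53 days after June 12, 2001 is August 4, 2001.
August 4, 2001 is Saturday; August 5, 2001 is Sunday; August 6, 2001 is a listed holiday. The next qualifying day is August 7, 2001.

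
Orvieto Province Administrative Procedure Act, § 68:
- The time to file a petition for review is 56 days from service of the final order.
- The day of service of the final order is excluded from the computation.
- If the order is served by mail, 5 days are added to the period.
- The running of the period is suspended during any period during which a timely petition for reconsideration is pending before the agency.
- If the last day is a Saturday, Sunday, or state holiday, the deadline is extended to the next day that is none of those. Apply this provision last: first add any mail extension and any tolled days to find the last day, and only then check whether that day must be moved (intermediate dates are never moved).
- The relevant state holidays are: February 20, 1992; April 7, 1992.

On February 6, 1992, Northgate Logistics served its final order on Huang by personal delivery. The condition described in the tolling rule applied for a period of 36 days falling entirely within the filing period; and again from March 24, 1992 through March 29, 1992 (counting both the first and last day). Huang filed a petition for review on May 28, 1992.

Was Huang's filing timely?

56 days after February 6, 1992 is April 2, 1992.
Service was not by mail, so no mail extension applies.
Tolling adds 36 days: April 2, 1992 + 36 days = May 8, 1992.
From March 24, 1992 through March 29, 1992 inclusive is 6 days; tolling adds 6 days: May 8, 1992 + 6 days = May 14, 1992.
May 14, 1992 is a Thursday and not a state holiday, so no extension applies.
The deadline is May 14, 1992; the filing on May 28, 1992 is after that date.

No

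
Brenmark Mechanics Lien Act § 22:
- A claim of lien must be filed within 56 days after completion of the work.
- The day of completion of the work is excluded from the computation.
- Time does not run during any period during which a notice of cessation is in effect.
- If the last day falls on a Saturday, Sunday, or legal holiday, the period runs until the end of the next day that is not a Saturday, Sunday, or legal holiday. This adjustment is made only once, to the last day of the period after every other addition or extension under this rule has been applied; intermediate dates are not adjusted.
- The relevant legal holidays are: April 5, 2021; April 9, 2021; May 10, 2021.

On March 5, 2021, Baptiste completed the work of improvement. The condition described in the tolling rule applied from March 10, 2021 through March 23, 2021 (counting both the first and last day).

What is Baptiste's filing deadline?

56 days after March 5, 2021 is April 30, 2021.
From March 10, 2021 through March 23, 2021 inclusive is 14 days; tolling adds 14 days: April 30, 2021 + 14 days = May 14, 2021.
May 14, 2021 is a Friday and not a legal holiday, so no extension applies.

May 14, 2021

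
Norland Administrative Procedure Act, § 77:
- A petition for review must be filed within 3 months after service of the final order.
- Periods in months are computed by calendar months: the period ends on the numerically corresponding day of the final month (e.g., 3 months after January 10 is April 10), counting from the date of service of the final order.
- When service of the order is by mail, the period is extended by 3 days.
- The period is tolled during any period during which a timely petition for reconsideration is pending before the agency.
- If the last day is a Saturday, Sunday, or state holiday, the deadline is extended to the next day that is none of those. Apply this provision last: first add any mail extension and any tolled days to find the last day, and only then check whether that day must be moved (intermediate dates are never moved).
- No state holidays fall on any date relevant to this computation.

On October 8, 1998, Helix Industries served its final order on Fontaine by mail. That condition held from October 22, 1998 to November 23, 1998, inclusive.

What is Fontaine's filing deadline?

February 15, 1999

3 months after October 8, 1998 is January 8, 1999.
Service was by mail, adding 3 days: January 8, 1999 + 3 days = January 11, 1999.
From October 22, 1998 through November 23, 1998 inclusive is 33 days; tolling adds 33 days: January 11, 1999 + 33 days = February 13, 1999.
February 13, 1999 is Saturday; February 14, 1999 is Sunday. The next qualifying day is February 15, 1999.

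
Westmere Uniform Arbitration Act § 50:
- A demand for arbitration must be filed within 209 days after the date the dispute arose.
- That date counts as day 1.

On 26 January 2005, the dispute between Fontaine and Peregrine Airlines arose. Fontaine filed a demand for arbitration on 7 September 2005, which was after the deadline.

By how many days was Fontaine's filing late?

Counting 26 January 2005 as day 1, day 209 is August 22, 2005.
The deadline is August 22, 2005; from August 22, 2005 to September 7, 2005 is 16 days.

16 days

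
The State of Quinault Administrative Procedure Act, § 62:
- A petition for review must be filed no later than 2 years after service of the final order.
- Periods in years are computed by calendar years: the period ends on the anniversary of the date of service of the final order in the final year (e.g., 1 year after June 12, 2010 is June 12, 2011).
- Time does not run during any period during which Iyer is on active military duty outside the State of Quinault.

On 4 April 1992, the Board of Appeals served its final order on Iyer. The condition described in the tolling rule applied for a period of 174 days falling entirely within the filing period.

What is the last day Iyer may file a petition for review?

2 years after 4 April 1992 is April 4, 1994.
Tolling adds 174 days: April 4, 1994 + 174 days = September 25, 1994.

September 25, 1994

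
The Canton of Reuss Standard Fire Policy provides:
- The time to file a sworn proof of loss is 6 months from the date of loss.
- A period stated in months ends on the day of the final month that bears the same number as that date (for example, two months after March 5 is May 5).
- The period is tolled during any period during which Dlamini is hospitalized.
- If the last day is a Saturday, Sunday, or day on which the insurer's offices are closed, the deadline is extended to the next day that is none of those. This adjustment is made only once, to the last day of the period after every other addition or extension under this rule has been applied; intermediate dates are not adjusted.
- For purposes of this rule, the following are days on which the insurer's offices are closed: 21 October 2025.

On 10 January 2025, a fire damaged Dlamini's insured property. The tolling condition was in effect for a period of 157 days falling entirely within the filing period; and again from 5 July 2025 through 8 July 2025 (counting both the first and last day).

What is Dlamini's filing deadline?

December 18, 2025

6 months after 10 January 2025 is July 10, 2025.
Tolling adds 157 days: July 10, 2025 + 157 days = December 14, 2025.
From July 5, 2025 through July 8, 2025 inclusive is 4 days; tolling adds 4 days: December 14, 2025 + 4 days = December 18, 2025.
December 18, 2025 is a Thursday and not a day on which the insurer's offices are closed, so no extension applies.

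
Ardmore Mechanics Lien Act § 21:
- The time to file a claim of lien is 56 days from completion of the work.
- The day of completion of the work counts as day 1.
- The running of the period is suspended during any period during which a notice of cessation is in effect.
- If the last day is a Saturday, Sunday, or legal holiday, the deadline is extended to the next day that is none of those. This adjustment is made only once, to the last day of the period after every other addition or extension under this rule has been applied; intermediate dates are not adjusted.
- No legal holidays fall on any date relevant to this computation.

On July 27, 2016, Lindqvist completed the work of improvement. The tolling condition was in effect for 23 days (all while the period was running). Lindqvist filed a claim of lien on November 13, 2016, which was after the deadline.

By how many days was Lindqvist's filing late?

31 days

Counting July 27, 2016 as day 1, day 56 is September 20, 2016.
Tolling adds 23 days: September 20, 2016 + 23 days = October 13, 2016.
October 13, 2016 is a Thursday and not a legal holiday, so no extension applies.
The deadline is October 13, 2016; from October 13, 2016 to November 13, 2016 is 31 days.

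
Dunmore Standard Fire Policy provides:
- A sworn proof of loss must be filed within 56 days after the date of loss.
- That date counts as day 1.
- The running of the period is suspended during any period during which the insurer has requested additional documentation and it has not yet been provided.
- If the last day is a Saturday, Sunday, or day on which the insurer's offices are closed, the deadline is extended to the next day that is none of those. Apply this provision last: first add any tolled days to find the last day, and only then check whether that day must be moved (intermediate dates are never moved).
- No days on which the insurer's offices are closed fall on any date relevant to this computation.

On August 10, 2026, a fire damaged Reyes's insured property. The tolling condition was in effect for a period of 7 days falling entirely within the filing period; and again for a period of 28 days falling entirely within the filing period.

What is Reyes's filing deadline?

Counting August 10, 2026 as day 1, day 56 is October 4, 2026.
Tolling adds 7 days: October 4, 2026 + 7 days = October 11, 2026.
Tolling adds 28 days: October 11, 2026 + 28 days = November 8, 2026.
November 8, 2026 is Sunday. The next qualifying day is November 9, 2026.

November 9, 2026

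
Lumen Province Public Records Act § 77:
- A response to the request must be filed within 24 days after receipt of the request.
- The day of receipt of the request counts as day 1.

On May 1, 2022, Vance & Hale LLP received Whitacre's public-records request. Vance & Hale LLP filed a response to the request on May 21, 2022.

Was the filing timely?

Counting May 1, 2022 as day 1, day 24 is May 24, 2022.
The deadline is May 24, 2022; the filing on May 21, 2022 is on or before that date.

Yes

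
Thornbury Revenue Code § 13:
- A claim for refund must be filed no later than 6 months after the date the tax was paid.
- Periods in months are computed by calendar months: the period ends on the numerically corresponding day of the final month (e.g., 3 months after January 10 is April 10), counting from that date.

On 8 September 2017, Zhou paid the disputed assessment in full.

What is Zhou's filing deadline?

6 months after 8 September 2017 is March 8, 2018.

March 8, 2018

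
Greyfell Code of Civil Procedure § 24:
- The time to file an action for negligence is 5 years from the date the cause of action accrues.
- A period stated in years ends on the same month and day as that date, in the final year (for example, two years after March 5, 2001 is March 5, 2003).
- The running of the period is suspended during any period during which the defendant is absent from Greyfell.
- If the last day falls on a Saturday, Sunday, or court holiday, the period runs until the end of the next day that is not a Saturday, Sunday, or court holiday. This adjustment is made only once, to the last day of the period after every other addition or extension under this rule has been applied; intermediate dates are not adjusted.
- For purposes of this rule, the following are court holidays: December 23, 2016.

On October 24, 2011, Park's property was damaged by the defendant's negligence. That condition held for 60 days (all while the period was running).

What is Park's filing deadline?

5 years after October 24, 2011 is October 24, 2016.
Tolling adds 60 days: October 24, 2016 + 60 days = December 23, 2016.
December 23, 2016 is a listed holiday; December 24, 2016 is Saturday; December 25, 2016 is Sunday. The next qualifying day is December 26, 2016.

December 26, 2016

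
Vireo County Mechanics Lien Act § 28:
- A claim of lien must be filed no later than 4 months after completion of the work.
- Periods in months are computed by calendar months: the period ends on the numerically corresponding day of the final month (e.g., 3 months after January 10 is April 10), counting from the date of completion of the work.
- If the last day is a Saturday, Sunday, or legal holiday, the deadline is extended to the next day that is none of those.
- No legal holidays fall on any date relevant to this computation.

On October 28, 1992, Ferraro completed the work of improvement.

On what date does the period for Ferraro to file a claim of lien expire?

4 months after October 28, 1992 is February 28, 1993.
February 28, 1993 is Sunday. The next qualifying day is March 1, 1993.

March 1, 1993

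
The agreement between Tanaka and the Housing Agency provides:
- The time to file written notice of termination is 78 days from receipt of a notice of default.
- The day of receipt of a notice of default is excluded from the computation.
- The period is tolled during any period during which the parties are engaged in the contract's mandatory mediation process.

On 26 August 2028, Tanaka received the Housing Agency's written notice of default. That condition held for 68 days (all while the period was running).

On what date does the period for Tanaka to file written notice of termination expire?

78 days after 26 August 2028 is November 12, 2028.
Tolling adds 68 days: November 12, 2028 + 68 days = January 19, 2029.

January 19, 2029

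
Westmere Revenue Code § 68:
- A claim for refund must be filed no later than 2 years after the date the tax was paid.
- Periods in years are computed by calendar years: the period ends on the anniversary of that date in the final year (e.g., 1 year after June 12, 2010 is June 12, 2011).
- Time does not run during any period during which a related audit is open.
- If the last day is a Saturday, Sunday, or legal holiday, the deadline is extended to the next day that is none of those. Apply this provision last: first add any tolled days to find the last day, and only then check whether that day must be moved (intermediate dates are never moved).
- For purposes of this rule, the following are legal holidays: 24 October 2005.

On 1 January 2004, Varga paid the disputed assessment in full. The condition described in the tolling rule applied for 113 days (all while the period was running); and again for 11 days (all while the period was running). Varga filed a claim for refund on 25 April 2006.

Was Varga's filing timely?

2 years after 1 January 2004 is January 1, 2006.
Tolling adds 113 days: January 1, 2006 + 113 days = April 24, 2006.
Tolling adds 11 days: April 24, 2006 + 11 days = May 5, 2006.
May 5, 2006 is a Friday and not a legal holiday, so no extension applies.
The deadline is May 5, 2006; the filing on April 25, 2006 is on or before that date.

Yes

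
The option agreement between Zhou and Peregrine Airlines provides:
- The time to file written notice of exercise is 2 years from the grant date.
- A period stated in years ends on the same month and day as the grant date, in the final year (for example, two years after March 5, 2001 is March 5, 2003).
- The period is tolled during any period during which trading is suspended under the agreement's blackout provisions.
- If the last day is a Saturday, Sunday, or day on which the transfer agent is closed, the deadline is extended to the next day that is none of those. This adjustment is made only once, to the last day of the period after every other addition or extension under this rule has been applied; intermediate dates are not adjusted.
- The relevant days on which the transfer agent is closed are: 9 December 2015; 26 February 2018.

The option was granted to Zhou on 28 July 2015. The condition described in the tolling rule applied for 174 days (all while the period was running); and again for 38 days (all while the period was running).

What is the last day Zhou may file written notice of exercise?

2 years after 28 July 2015 is July 28, 2017.
Tolling adds 174 days: July 28, 2017 + 174 days = January 18, 2018.
Tolling adds 38 days: January 18, 2018 + 38 days = February 25, 2018.
February 25, 2018 is Sunday; February 26, 2018 is a listed holiday. The next qualifying day is February 27, 2018.

February 27, 2018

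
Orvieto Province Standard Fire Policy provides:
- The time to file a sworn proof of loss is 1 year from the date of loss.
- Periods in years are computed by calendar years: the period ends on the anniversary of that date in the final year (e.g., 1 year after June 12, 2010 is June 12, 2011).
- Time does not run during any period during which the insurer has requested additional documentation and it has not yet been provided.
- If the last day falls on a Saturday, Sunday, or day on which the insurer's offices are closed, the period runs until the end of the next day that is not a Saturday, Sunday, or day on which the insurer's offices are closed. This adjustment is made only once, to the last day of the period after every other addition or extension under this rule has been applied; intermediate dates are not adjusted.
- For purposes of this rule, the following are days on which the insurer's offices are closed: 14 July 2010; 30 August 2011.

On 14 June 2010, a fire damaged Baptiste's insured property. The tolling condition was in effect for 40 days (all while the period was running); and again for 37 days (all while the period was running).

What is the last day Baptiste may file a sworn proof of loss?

1 year after 14 June 2010 is June 14, 2011.
Tolling adds 40 days: June 14, 2011 + 40 days = July 24, 2011.
Tolling adds 37 days: July 24, 2011 + 37 days = August 30, 2011.
August 30, 2011 is a listed holiday. The next qualifying day is August 31, 2011.

August 31, 2011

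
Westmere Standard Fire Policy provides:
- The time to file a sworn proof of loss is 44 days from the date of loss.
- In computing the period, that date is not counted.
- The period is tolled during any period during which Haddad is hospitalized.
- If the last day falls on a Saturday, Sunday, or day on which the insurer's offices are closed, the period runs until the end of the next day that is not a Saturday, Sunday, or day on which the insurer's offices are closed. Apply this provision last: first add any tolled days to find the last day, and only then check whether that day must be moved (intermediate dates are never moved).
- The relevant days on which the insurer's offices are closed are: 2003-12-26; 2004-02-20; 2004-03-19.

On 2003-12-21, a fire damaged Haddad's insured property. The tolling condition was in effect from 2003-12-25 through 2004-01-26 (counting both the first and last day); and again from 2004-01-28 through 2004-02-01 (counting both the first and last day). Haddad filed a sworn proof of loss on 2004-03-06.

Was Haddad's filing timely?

44 days after 2003-12-21 is February 3, 2004.
From December 25, 2003 through January 26, 2004 inclusive is 33 days; tolling adds 33 days: February 3, 2004 + 33 days = March 7, 2004.
From January 28, 2004 through February 1, 2004 inclusive is 5 days; tolling adds 5 days: March 7, 2004 + 5 days = March 12, 2004.
March 12, 2004 is a Friday and not a day on which the insurer's offices are closed, so no extension applies.
The deadline is March 12, 2004; the filing on March 6, 2004 is on or before that date.

Yes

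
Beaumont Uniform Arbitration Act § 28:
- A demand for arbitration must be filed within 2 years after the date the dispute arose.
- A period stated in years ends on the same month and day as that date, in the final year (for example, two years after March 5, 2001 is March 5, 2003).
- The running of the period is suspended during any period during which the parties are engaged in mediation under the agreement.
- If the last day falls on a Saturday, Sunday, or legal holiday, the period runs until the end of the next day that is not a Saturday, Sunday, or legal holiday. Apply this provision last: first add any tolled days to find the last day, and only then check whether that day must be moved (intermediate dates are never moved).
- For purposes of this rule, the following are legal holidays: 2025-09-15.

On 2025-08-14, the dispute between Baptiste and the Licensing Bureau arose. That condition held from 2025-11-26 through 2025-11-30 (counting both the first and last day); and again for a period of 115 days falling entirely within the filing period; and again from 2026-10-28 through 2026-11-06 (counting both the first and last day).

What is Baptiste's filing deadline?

2 years after 2025-08-14 is August 14, 2027.
From November 26, 2025 through November 30, 2025 inclusive is 5 days; tolling adds 5 days: August 14, 2027 + 5 days = August 19, 2027.
Tolling adds 115 days: August 19, 2027 + 115 days = December 12, 2027.
From October 28, 2026 through November 6, 2026 inclusive is 10 days; tolling adds 10 days: December 12, 2027 + 10 days = December 22, 2027.
December 22, 2027 is a Wednesday and not a legal holiday, so no extension applies.

December 22, 2027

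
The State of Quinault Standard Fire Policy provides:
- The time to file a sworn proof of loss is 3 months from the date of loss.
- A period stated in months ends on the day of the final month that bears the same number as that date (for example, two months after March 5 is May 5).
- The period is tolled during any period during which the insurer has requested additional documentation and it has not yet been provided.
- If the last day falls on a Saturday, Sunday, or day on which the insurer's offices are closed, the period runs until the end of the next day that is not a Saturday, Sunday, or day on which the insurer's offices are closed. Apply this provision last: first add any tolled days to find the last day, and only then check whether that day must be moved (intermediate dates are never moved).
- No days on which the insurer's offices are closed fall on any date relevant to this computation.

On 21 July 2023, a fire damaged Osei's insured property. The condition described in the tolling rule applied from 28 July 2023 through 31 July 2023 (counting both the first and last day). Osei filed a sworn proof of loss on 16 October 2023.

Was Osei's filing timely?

3 months after 21 July 2023 is October 21, 2023.
From July 28, 2023 through July 31, 2023 inclusive is 4 days; tolling adds 4 days: October 21, 2023 + 4 days = October 25, 2023.
October 25, 2023 is a Wednesday and not a day on which the insurer's offices are closed, so no extension applies.
The deadline is October 25, 2023; the filing on October 16, 2023 is on or before that date.

Yes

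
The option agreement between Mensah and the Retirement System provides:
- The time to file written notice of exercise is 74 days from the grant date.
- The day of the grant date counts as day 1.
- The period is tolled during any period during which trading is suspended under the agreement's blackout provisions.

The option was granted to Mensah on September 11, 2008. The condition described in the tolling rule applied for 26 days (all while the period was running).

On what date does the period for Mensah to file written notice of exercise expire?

December 19, 2008

Counting September 11, 2008 as day 1, day 74 is November 23, 2008.
Tolling adds 26 days: November 23, 2008 + 26 days = December 19, 2008.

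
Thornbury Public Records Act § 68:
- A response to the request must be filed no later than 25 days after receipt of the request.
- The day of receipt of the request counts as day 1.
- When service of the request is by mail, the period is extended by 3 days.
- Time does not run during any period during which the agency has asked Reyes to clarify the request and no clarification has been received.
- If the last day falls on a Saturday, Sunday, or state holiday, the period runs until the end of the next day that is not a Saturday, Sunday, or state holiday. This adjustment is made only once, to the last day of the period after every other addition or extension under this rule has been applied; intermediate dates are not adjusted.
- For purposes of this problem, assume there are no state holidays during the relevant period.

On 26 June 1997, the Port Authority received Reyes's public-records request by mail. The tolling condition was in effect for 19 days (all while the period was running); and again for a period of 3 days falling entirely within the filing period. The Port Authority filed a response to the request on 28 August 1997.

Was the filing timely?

Counting 26 June 1997 as day 1, day 25 is July 20, 1997.
Service was by mail, adding 3 days: July 20, 1997 + 3 days = July 23, 1997.
Tolling adds 19 days: July 23, 1997 + 19 days = August 11, 1997.
Tolling adds 3 days: August 11, 1997 + 3 days = August 14, 1997.
August 14, 1997 is a Thursday and not a state holiday, so no extension applies.
The deadline is August 14, 1997; the filing on August 28, 1997 is after that date.

No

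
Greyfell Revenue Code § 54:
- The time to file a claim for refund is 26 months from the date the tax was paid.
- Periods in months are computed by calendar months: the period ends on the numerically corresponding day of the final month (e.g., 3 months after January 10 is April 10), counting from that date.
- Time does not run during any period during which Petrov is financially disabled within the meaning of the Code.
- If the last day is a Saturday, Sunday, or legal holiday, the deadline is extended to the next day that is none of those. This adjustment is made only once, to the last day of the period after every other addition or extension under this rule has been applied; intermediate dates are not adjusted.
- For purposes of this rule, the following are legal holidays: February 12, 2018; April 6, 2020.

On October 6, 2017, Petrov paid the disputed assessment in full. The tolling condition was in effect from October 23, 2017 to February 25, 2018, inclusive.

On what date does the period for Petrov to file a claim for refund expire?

26 months after October 6, 2017 is December 6, 2019.
From October 23, 2017 through February 25, 2018 inclusive is 126 days; tolling adds 126 days: December 6, 2019 + 126 days = April 10, 2020.
April 10, 2020 is a Friday and not a legal holiday, so no extension applies.

April 10, 2020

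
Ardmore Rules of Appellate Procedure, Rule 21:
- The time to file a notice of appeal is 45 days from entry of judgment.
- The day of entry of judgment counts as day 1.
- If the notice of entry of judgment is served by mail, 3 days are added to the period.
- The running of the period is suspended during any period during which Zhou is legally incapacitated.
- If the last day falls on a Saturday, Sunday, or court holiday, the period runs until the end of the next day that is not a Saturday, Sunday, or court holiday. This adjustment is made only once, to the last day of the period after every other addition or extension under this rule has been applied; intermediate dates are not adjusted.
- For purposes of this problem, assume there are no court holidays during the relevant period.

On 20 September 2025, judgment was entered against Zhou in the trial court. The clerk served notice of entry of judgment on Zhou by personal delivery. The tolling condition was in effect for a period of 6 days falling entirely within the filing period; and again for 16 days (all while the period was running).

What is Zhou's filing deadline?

November 25, 2025

Counting 20 September 2025 as day 1, day 45 is November 3, 2025.
Service was not by mail, so no mail extension applies.
Tolling adds 6 days: November 3, 2025 + 6 days = November 9, 2025.
Tolling adds 16 days: November 9, 2025 + 16 days = November 25, 2025.
November 25, 2025 is a Tuesday and not a court holiday, so no extension applies.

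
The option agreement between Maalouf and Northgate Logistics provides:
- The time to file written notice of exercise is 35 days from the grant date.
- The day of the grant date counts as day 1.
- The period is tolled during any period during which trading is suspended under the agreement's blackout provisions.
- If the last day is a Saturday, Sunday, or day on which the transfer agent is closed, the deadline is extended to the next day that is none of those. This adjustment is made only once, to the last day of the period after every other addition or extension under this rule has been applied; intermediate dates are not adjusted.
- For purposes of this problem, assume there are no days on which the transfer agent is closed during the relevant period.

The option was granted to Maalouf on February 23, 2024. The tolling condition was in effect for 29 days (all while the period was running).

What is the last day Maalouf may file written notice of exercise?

Counting February 23, 2024 as day 1, day 35 is March 28, 2024.
Tolling adds 29 days: March 28, 2024 + 29 days = April 26, 2024.
April 26, 2024 is a Friday and not a day on which the transfer agent is closed, so no extension applies.

April 26, 2024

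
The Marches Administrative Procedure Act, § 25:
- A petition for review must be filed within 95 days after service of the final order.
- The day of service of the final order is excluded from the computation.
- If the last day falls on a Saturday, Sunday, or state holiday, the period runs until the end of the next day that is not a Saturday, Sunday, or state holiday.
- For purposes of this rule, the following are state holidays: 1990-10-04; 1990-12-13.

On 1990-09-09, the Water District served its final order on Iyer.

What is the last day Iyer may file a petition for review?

December 14, 1990

95 days after 1990-09-09 is December 13, 1990.
December 13, 1990 is a listed holiday. The next qualifying day is December 14, 1990.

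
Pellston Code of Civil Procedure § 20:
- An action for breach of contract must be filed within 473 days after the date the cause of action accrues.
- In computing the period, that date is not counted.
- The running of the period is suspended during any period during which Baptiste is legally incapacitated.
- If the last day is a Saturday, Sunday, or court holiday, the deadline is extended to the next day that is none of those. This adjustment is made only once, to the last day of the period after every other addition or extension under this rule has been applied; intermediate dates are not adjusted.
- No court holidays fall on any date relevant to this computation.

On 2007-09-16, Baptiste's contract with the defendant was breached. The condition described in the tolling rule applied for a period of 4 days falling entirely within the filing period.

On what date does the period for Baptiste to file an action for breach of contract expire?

January 5, 2009

473 days after 2007-09-16 is January 1, 2009.
Tolling adds 4 days: January 1, 2009 + 4 days = January 5, 2009.
January 5, 2009 is a Monday and not a court holiday, so no extension applies.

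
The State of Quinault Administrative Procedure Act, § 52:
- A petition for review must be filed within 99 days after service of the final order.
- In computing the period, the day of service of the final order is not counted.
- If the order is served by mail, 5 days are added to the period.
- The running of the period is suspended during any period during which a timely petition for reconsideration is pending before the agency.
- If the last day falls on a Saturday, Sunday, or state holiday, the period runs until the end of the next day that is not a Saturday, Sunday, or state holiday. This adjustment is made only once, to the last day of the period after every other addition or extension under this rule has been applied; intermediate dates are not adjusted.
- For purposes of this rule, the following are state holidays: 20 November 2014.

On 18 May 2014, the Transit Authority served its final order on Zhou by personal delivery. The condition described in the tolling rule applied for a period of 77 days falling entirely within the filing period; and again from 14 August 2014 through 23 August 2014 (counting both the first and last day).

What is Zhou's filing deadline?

99 days after 18 May 2014 is August 25, 2014.
Service was not by mail, so no mail extension applies.
Tolling adds 77 days: August 25, 2014 + 77 days = November 10, 2014.
From August 14, 2014 through August 23, 2014 inclusive is 10 days; tolling adds 10 days: November 10, 2014 + 10 days = November 20, 2014.
November 20, 2014 is a listed holiday. The next qualifying day is November 21, 2014.

November 21, 2014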